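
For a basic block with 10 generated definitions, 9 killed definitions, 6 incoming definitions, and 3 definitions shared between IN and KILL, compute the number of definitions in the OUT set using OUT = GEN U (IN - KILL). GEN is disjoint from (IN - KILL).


IN - KILL: 6 - 3 = 3 surviving definitions
OUT = GEN + surviving = 10 + 3 = 13

13


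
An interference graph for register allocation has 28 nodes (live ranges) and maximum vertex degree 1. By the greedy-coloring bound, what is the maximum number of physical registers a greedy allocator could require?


Greedy coloring never needs more than (max_degree + 1) colors: when coloring a vertex, at most max_degree neighbors are already colored.
Upper bound = 1 + 1 = 2

2


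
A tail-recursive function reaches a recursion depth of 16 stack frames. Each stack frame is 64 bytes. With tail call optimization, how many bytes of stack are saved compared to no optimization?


Without TCO: 16 * 64 = 1024 bytes
With TCO: reuse 1 frame = 64 bytes
Savings = 1024 - 64 = 960

960


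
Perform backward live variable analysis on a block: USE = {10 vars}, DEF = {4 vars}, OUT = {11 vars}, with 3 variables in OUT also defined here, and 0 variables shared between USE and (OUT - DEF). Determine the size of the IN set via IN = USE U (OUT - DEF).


OUT - DEF: 11 - 3 = 8
|IN| = |USE| + |OUT - DEF| - |USE ∩ (OUT - DEF)| = 10 + 8 - 0 = 18

18


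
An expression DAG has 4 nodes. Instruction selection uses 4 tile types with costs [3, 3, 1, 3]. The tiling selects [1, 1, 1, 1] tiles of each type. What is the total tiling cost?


Total cost = sum(count_i * cost_i)
= 1*3 + 1*3 + 1*1 + 1*3
= 10

10


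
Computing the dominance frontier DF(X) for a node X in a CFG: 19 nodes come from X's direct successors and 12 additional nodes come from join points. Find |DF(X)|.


DF(X) = direct successor contributions + join point contributions
= 19 + 12 = 31

31


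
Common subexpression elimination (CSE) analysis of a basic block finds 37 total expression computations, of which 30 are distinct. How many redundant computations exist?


CSE count = total expressions - unique expressions
= 37 - 30 = 7

7


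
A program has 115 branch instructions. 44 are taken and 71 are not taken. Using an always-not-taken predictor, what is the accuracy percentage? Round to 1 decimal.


Predictor: always-not-taken
Correct predictions = 71
Accuracy = 71 / 115 * 100 = 61.7%

61.7


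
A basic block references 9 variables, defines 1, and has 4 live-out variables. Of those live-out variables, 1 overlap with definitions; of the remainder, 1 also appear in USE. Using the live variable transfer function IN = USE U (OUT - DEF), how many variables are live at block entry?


OUT - DEF: 4 - 1 = 3
|IN| = |USE| + |OUT - DEF| - |USE ∩ (OUT - DEF)| = 9 + 3 - 1 = 11

11


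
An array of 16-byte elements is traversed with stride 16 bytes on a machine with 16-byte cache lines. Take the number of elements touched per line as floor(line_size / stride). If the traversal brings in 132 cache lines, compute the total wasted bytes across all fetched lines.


Elements per line = floor(16 / 16) = 1
Bytes used per line = 1 * 16 = 16
Wasted per line = 16 - 16 = 0
Total wasted = 0 * 132 = 0

0


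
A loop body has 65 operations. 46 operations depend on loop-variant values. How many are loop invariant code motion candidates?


Invariant candidates = total - loop-dependent
= 65 - 46 = 19

19


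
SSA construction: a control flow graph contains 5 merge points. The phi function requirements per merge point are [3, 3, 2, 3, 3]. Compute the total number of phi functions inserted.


Total phi functions = sum of phi functions at each join node
= 3 + 3 + 2 + 3 + 3 = 14

14


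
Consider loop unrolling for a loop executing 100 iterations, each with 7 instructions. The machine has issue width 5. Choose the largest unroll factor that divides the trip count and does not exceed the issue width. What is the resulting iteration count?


Largest divisor of 100 <= 5 is 5
New iterations = 100 / 5 = 20

20


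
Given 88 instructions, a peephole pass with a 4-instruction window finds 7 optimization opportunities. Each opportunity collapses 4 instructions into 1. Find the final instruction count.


Each match removes 3 instructions.
Total removed = 7 * 3 = 21
Remaining = 88 - 21 = 67

67


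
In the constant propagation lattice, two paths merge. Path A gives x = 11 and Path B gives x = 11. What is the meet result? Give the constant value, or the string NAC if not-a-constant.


Meet operation: if both paths give the same constant, result is that constant; if they differ, result is NAC (not-a-constant).
Path A: 11, Path B: 11 -> equal
Result: constant -> 11

11


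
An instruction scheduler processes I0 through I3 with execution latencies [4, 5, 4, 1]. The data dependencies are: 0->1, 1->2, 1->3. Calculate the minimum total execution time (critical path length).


Compute longest path through dependency graph: dist(Ik) = max over predecessors of dist + latency(Ik).
dist(I0) = latency 4 = 4
dist(I1) = dist(I0) + 5 = 4 + 5 = 9
dist(I2) = dist(I1) + 4 = 9 + 4 = 13
dist(I3) = dist(I1) + 1 = 9 + 1 = 10
Critical path = max dist = 13

13


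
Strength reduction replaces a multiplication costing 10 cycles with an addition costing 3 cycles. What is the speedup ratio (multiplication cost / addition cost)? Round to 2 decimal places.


Ratio = mult_cost / add_cost = 10 / 3 = 3.33

3.33


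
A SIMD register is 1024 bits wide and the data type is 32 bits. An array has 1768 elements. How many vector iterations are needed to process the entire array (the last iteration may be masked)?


Width = 1024 / 32 = 32 elements per vector op
Iterations = ceil(1768 / 32) = 56

56


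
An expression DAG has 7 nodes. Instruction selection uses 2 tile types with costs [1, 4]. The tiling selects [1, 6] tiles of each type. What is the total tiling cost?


Total cost = sum(count_i * cost_i)
= 1*1 + 6*4
= 25

25


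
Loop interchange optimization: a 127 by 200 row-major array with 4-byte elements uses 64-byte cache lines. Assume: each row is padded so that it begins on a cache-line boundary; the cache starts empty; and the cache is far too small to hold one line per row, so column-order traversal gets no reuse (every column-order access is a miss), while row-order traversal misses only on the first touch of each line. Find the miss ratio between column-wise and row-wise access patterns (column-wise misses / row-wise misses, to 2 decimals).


Each row occupies 200 * 4 = 800 bytes and starts on a line boundary, so it spans ceil(800 / 64) = 13 cache lines.
Row-major traversal misses (one per line touched): 127 * ceil(200 * 4 / 64) = 1651
Column-major traversal misses (no reuse, every access misses): 127 * 200 = 25400
Ratio = 25400 / 1651 = 15.38

15.38


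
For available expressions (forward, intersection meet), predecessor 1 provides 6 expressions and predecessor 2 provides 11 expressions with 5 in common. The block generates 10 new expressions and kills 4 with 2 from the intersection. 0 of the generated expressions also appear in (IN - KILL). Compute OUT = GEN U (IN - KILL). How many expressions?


IN = intersection of predecessors = 5
IN - KILL = 5 - 2 = 3
|OUT| = |GEN| + |IN - KILL| - |GEN ∩ (IN - KILL)| = 10 + 3 - 0 = 13

13


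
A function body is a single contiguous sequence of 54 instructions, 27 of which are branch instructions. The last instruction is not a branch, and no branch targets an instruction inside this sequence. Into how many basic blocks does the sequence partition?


With no in-sequence branch targets, the leaders are the first instruction plus the instruction after each branch.
Number of basic blocks = branches + 1
= 27 + 1 = 28

28


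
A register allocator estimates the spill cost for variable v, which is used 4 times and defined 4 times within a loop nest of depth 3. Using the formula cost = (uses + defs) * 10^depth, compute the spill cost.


uses + defs = 4 + 4 = 8
10^3 = 1000
Spill cost = 8 * 1000 = 8000

8000


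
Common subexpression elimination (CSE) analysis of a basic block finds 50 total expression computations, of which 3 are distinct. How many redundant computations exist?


CSE count = total expressions - unique expressions
= 50 - 3 = 47

47


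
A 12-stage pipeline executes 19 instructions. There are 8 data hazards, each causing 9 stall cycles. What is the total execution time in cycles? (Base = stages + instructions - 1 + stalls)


Base cycles = 12 + 19 - 1 = 30
Total stalls = 8 * 9 = 72
Total = 30 + 72 = 102

102


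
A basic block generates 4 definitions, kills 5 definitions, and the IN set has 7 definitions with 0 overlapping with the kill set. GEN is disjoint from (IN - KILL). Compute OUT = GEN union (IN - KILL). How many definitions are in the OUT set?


IN - KILL: 7 - 0 = 7 surviving definitions
OUT = GEN + surviving = 4 + 7 = 11

11


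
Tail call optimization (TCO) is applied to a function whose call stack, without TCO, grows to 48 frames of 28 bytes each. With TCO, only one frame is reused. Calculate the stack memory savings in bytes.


Without TCO: 48 * 28 = 1344 bytes
With TCO: reuse 1 frame = 28 bytes
Savings = 1344 - 28 = 1316

1316


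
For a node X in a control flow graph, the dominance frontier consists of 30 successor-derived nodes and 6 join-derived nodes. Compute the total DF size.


DF(X) = direct successor contributions + join point contributions
= 30 + 6 = 36

36


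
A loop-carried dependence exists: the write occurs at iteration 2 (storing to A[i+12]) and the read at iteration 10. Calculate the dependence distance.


Distance = read iteration - write iteration
= 10 - 2 = 8

8


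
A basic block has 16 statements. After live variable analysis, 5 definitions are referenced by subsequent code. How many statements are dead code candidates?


Dead code = total statements - live definitions
= 16 - 5 = 11

11


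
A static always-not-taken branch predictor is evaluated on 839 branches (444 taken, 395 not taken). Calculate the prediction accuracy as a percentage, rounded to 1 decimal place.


Predictor: always-not-taken
Correct predictions = 395
Accuracy = 395 / 839 * 100 = 47.1%

47.1


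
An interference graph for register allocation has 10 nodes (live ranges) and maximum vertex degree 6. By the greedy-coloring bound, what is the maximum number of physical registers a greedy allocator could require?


Greedy coloring never needs more than (max_degree + 1) colors: when coloring a vertex, at most max_degree neighbors are already colored.
Upper bound = 6 + 1 = 7

7


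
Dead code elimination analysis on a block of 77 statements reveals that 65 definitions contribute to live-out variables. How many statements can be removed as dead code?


Dead code = total statements - live definitions
= 77 - 65 = 12

12


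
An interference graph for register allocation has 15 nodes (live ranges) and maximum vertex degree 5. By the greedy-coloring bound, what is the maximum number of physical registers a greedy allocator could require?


Greedy coloring never needs more than (max_degree + 1) colors: when coloring a vertex, at most max_degree neighbors are already colored.
Upper bound = 5 + 1 = 6

6


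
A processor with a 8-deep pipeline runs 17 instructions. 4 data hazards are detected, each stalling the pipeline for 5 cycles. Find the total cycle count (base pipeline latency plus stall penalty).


Base cycles = 8 + 17 - 1 = 24
Total stalls = 4 * 5 = 20
Total = 24 + 20 = 44

44


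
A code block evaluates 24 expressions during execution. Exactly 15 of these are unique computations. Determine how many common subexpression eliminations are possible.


CSE count = total expressions - unique expressions
= 24 - 15 = 9

9


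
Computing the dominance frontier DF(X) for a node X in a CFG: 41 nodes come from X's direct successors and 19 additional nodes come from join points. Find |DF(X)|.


DF(X) = direct successor contributions + join point contributions
= 41 + 19 = 60

60


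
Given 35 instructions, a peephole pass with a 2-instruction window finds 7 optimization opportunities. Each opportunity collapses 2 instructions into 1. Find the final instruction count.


Each match removes 1 instructions.
Total removed = 7 * 1 = 7
Remaining = 35 - 7 = 28

28


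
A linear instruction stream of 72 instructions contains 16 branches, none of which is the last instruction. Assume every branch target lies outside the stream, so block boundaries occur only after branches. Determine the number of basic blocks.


With no in-sequence branch targets, the leaders are the first instruction plus the instruction after each branch.
Number of basic blocks = branches + 1
= 16 + 1 = 17

17


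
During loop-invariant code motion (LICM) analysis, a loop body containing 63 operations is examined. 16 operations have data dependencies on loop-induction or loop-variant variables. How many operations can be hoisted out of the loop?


Invariant candidates = total - loop-dependent
= 63 - 16 = 47

47


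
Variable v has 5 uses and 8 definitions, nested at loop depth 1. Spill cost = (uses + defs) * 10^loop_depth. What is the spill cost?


uses + defs = 5 + 8 = 13
10^1 = 10
Spill cost = 13 * 10 = 130

130


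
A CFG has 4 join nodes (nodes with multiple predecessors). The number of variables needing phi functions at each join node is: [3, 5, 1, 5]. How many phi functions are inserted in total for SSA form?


Total phi functions = sum of phi functions at each join node
= 3 + 5 + 1 + 5 = 14

14


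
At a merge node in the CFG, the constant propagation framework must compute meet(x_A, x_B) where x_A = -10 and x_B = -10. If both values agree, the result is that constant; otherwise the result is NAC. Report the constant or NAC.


Meet operation: if both paths give the same constant, result is that constant; if they differ, result is NAC (not-a-constant).
Path A: -10, Path B: -10 -> equal
Result: constant -> -10

-10


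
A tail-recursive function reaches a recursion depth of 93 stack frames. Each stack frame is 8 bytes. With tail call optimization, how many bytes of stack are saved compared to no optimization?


Without TCO: 93 * 8 = 744 bytes
With TCO: reuse 1 frame = 8 bytes
Savings = 744 - 8 = 736

736


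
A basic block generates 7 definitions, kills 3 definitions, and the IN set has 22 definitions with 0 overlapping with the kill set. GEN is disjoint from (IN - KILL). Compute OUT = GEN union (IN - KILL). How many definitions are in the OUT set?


IN - KILL: 22 - 0 = 22 surviving definitions
OUT = GEN + surviving = 7 + 22 = 29

29


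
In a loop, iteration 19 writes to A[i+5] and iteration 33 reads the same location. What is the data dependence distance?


Distance = read iteration - write iteration
= 33 - 19 = 14

14


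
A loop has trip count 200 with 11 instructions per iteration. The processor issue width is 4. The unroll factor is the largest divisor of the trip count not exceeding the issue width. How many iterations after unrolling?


Largest divisor of 200 <= 4 is 4
New iterations = 200 / 4 = 50

50


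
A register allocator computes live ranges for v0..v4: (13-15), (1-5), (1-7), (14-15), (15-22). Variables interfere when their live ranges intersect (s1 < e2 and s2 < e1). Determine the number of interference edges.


Check all pairs for overlapping intervals.
Two intervals (s1,e1) and (s2,e2) overlap if s1 < e2 and s2 < e1.
v0 (13-15) vs v1..v4: overlaps v3 -> 1
v1 (1-5) vs v2..v4: overlaps v2 -> 1
v2 (1-7) vs v3..v4: overlaps none -> 0
v3 (14-15) vs v4: overlaps none -> 0
Total overlapping pairs = 1 + 1 + 0 + 0 = 2

2


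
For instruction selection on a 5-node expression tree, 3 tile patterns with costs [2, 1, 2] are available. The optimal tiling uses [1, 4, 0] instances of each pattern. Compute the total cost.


Total cost = sum(count_i * cost_i)
= 1*2 + 4*1 + 0*2
= 6

6


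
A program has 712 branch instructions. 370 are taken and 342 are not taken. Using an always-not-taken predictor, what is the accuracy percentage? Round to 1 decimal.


Predictor: always-not-taken
Correct predictions = 342
Accuracy = 342 / 712 * 100 = 48.0%

48.0


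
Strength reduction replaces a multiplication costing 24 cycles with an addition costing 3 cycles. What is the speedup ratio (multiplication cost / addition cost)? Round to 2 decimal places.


Ratio = mult_cost / add_cost = 24 / 3 = 8.0

8.0


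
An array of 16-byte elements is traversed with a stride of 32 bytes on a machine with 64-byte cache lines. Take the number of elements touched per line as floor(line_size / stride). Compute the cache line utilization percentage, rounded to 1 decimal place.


Elements per cache line = floor(64 / 32) = 2
Bytes used = 2 * 16 = 32
Utilization = 32 / 64 * 100 = 50.0%

50.0


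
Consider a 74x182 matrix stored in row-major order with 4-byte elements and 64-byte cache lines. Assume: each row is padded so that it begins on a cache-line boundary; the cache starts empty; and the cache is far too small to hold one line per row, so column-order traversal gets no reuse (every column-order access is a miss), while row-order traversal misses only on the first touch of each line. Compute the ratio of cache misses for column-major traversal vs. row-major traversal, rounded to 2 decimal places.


Each row occupies 182 * 4 = 728 bytes and starts on a line boundary, so it spans ceil(728 / 64) = 12 cache lines.
Row-major traversal misses (one per line touched): 74 * ceil(182 * 4 / 64) = 888
Column-major traversal misses (no reuse, every access misses): 74 * 182 = 13468
Ratio = 13468 / 888 = 15.17

15.17


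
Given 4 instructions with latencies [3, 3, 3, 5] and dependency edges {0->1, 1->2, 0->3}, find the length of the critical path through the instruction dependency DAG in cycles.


Compute longest path through dependency graph: dist(Ik) = max over predecessors of dist + latency(Ik).
dist(I0) = latency 3 = 3
dist(I1) = dist(I0) + 3 = 3 + 3 = 6
dist(I2) = dist(I1) + 3 = 6 + 3 = 9
dist(I3) = dist(I0) + 5 = 3 + 5 = 8
Critical path = max dist = 9

9


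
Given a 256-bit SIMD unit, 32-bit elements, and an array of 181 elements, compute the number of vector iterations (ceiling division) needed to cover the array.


Width = 256 / 32 = 8 elements per vector op
Iterations = ceil(181 / 8) = 23

23


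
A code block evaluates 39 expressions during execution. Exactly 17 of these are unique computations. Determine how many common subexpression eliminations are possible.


CSE count = total expressions - unique expressions
= 39 - 17 = 22

22


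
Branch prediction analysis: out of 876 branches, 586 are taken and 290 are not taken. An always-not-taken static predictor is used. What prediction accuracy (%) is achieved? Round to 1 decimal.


Predictor: always-not-taken
Correct predictions = 290
Accuracy = 290 / 876 * 100 = 33.1%

33.1


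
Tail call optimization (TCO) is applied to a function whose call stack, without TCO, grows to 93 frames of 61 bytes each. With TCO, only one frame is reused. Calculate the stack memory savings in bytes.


Without TCO: 93 * 61 = 5673 bytes
With TCO: reuse 1 frame = 61 bytes
Savings = 5673 - 61 = 5612

5612


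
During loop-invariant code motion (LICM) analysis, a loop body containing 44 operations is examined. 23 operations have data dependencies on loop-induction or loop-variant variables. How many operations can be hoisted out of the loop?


Invariant candidates = total - loop-dependent
= 44 - 23 = 21

21


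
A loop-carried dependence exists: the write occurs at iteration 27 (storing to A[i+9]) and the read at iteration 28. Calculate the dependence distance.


Distance = read iteration - write iteration
= 28 - 27 = 1

1


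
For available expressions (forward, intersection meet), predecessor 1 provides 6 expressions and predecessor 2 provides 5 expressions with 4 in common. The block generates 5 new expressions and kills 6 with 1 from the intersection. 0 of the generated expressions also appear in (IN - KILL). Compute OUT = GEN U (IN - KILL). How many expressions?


IN = intersection of predecessors = 4
IN - KILL = 4 - 1 = 3
|OUT| = |GEN| + |IN - KILL| - |GEN ∩ (IN - KILL)| = 5 + 3 - 0 = 8

8


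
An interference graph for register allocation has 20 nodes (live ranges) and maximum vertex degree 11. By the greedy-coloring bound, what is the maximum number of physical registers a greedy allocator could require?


Greedy coloring never needs more than (max_degree + 1) colors: when coloring a vertex, at most max_degree neighbors are already colored.
Upper bound = 11 + 1 = 12

12


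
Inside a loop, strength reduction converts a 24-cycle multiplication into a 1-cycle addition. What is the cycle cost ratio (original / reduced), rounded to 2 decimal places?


Ratio = mult_cost / add_cost = 24 / 1 = 24.0

24.0


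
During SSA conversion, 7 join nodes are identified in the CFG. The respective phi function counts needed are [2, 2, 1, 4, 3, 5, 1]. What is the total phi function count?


Total phi functions = sum of phi functions at each join node
= 2 + 2 + 1 + 4 + 3 + 5 + 1 = 18

18


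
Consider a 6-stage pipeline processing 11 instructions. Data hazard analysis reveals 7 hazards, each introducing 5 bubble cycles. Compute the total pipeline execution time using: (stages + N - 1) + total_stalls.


Base cycles = 6 + 11 - 1 = 16
Total stalls = 7 * 5 = 35
Total = 16 + 35 = 51

51


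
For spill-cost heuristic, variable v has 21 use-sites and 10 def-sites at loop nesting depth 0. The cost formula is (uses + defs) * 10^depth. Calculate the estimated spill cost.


uses + defs = 21 + 10 = 31
10^0 = 1
Spill cost = 31 * 1 = 31

31


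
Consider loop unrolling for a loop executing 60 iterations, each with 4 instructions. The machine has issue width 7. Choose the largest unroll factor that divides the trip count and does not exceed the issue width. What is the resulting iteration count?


Largest divisor of 60 <= 7 is 6
New iterations = 60 / 6 = 10

10


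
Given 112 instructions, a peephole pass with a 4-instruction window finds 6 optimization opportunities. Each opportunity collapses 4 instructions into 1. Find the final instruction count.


Each match removes 3 instructions.
Total removed = 6 * 3 = 18
Remaining = 112 - 18 = 94

94


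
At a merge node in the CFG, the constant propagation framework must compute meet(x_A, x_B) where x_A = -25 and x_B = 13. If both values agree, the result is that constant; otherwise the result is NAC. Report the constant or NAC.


Meet operation: if both paths give the same constant, result is that constant; if they differ, result is NAC (not-a-constant).
Path A: -25, Path B: 13 -> differ
Result: not-a-constant -> NAC

NAC


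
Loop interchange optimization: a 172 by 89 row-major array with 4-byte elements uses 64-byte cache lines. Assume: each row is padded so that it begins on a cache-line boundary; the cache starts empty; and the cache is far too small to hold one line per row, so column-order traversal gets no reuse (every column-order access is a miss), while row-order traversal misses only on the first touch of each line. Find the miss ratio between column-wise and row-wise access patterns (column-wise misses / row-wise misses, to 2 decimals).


Each row occupies 89 * 4 = 356 bytes and starts on a line boundary, so it spans ceil(356 / 64) = 6 cache lines.
Row-major traversal misses (one per line touched): 172 * ceil(89 * 4 / 64) = 1032
Column-major traversal misses (no reuse, every access misses): 172 * 89 = 15308
Ratio = 15308 / 1032 = 14.83

14.83


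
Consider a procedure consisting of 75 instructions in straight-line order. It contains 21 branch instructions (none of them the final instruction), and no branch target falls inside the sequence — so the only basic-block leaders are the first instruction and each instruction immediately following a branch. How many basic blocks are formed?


With no in-sequence branch targets, the leaders are the first instruction plus the instruction after each branch.
Number of basic blocks = branches + 1
= 21 + 1 = 22

22


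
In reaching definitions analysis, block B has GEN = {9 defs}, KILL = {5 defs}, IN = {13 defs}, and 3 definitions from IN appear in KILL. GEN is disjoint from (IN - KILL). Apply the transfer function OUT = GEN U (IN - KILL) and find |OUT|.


IN - KILL: 13 - 3 = 10 surviving definitions
OUT = GEN + surviving = 9 + 10 = 19

19


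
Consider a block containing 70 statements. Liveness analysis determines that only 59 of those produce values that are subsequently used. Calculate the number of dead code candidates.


Dead code = total statements - live definitions
= 70 - 59 = 11

11


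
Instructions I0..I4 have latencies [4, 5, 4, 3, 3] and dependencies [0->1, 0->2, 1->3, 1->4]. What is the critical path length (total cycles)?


Compute longest path through dependency graph: dist(Ik) = max over predecessors of dist + latency(Ik).
dist(I0) = latency 4 = 4
dist(I1) = dist(I0) + 5 = 4 + 5 = 9
dist(I2) = dist(I0) + 4 = 4 + 4 = 8
dist(I3) = dist(I1) + 3 = 9 + 3 = 12
dist(I4) = dist(I1) + 3 = 9 + 3 = 12
Critical path = max dist = 12

12


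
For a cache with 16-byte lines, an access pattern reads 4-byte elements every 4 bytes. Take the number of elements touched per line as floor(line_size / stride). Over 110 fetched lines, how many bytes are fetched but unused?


Elements per line = floor(16 / 4) = 4
Bytes used per line = 4 * 4 = 16
Wasted per line = 16 - 16 = 0
Total wasted = 0 * 110 = 0

0


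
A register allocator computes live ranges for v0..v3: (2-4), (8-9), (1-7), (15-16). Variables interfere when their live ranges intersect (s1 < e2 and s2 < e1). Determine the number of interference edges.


Check all pairs for overlapping intervals.
Two intervals (s1,e1) and (s2,e2) overlap if s1 < e2 and s2 < e1.
v0 (2-4) vs v1..v3: overlaps v2 -> 1
v1 (8-9) vs v2..v3: overlaps none -> 0
v2 (1-7) vs v3: overlaps none -> 0
Total overlapping pairs = 1 + 0 + 0 = 1

1


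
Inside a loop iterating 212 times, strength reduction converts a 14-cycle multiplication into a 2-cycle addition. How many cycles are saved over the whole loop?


Per-iteration saving = 14 - 2 = 12
Total saved = 212 * 12 = 2544

2544


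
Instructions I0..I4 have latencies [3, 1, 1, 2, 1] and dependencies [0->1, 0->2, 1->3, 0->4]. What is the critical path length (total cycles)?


Compute longest path through dependency graph: dist(Ik) = max over predecessors of dist + latency(Ik).
dist(I0) = latency 3 = 3
dist(I1) = dist(I0) + 1 = 3 + 1 = 4
dist(I2) = dist(I0) + 1 = 3 + 1 = 4
dist(I3) = dist(I1) + 2 = 4 + 2 = 6
dist(I4) = dist(I0) + 1 = 3 + 1 = 4
Critical path = max dist = 6

6


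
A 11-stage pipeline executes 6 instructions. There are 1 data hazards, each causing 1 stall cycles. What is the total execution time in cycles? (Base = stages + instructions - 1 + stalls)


Base cycles = 11 + 6 - 1 = 16
Total stalls = 1 * 1 = 1
Total = 16 + 1 = 17

17


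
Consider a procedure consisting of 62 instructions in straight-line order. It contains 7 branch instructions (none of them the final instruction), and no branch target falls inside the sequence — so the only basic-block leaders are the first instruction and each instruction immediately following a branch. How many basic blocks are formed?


With no in-sequence branch targets, the leaders are the first instruction plus the instruction after each branch.
Number of basic blocks = branches + 1
= 7 + 1 = 8

8


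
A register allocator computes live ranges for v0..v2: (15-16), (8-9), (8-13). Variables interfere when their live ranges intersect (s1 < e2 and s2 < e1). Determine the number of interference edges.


Check all pairs for overlapping intervals.
Two intervals (s1,e1) and (s2,e2) overlap if s1 < e2 and s2 < e1.
v0 (15-16) vs v1..v2: overlaps none -> 0
v1 (8-9) vs v2: overlaps v2 -> 1
Total overlapping pairs = 0 + 1 = 1

1


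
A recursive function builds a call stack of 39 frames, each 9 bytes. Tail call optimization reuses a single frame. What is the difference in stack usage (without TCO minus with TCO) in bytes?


Without TCO: 39 * 9 = 351 bytes
With TCO: reuse 1 frame = 9 bytes
Savings = 351 - 9 = 342

342


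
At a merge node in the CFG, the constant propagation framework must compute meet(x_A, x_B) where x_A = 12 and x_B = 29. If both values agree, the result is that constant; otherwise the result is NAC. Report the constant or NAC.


Meet operation: if both paths give the same constant, result is that constant; if they differ, result is NAC (not-a-constant).
Path A: 12, Path B: 29 -> differ
Result: not-a-constant -> NAC

NAC


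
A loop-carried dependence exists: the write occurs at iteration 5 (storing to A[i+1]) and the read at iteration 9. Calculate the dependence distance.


Distance = read iteration - write iteration
= 9 - 5 = 4

4


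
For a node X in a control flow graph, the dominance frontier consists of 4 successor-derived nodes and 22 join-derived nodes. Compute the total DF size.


DF(X) = direct successor contributions + join point contributions
= 4 + 22 = 26

26


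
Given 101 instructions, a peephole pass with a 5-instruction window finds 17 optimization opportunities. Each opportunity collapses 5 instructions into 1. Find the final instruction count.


Each match removes 4 instructions.
Total removed = 17 * 4 = 68
Remaining = 101 - 68 = 33

33


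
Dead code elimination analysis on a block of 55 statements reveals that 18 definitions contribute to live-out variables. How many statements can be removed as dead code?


Dead code = total statements - live definitions
= 55 - 18 = 37

37


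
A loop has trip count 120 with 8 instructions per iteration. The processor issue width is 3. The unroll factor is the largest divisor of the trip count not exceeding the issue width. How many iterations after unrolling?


Largest divisor of 120 <= 3 is 3
New iterations = 120 / 3 = 40

40


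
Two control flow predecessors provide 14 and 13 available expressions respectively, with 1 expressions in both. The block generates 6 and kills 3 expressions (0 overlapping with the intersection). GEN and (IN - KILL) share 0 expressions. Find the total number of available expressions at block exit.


IN = intersection of predecessors = 1
IN - KILL = 1 - 0 = 1
|OUT| = |GEN| + |IN - KILL| - |GEN ∩ (IN - KILL)| = 6 + 1 - 0 = 7

7


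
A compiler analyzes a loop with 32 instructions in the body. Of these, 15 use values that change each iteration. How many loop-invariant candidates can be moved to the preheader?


Invariant candidates = total - loop-dependent
= 32 - 15 = 17

17


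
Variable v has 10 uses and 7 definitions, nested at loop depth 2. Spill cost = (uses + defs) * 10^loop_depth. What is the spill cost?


uses + defs = 10 + 7 = 17
10^2 = 100
Spill cost = 17 * 100 = 1700

1700


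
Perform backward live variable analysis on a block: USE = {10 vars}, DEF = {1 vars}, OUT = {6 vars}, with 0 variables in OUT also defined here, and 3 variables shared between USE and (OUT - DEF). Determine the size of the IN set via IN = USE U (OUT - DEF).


OUT - DEF: 6 - 0 = 6
|IN| = |USE| + |OUT - DEF| - |USE ∩ (OUT - DEF)| = 10 + 6 - 3 = 13

13


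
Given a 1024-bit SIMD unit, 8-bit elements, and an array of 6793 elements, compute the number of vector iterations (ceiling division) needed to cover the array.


Width = 1024 / 8 = 128 elements per vector op
Iterations = ceil(6793 / 128) = 54

54


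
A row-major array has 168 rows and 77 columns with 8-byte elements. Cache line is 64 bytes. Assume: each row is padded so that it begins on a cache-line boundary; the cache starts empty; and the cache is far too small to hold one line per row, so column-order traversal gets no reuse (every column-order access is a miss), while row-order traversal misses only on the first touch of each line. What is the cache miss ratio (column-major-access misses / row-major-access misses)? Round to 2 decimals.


Each row occupies 77 * 8 = 616 bytes and starts on a line boundary, so it spans ceil(616 / 64) = 10 cache lines.
Row-major traversal misses (one per line touched): 168 * ceil(77 * 8 / 64) = 1680
Column-major traversal misses (no reuse, every access misses): 168 * 77 = 12936
Ratio = 12936 / 1680 = 7.7

7.7


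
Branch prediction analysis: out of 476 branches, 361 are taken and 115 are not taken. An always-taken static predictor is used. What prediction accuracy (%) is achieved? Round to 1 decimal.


Predictor: always-taken
Correct predictions = 361
Accuracy = 361 / 476 * 100 = 75.8%

75.8


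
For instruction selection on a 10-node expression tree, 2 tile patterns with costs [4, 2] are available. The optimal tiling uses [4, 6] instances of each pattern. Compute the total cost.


Total cost = sum(count_i * cost_i)
= 4*4 + 6*2
= 28

28


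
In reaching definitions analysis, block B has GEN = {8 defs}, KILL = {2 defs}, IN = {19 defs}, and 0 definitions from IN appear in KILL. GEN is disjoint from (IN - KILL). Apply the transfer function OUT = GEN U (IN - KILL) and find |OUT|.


IN - KILL: 19 - 0 = 19 surviving definitions
OUT = GEN + surviving = 8 + 19 = 27

27


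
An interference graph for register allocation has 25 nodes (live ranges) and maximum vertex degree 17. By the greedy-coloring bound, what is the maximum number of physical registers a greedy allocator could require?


Greedy coloring never needs more than (max_degree + 1) colors: when coloring a vertex, at most max_degree neighbors are already colored.
Upper bound = 17 + 1 = 18

18


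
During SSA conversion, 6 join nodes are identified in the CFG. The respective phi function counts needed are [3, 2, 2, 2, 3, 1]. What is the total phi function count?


Total phi functions = sum of phi functions at each join node
= 3 + 2 + 2 + 2 + 3 + 1 = 13

13


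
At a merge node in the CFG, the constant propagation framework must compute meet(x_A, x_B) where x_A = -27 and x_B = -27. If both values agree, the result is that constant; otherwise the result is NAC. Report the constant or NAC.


Meet operation: if both paths give the same constant, result is that constant; if they differ, result is NAC (not-a-constant).
Path A: -27, Path B: -27 -> equal
Result: constant -> -27

-27


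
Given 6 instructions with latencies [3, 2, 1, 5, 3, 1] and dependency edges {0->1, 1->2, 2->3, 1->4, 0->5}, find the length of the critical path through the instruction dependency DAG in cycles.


Compute longest path through dependency graph: dist(Ik) = max over predecessors of dist + latency(Ik).
dist(I0) = latency 3 = 3
dist(I1) = dist(I0) + 2 = 3 + 2 = 5
dist(I2) = dist(I1) + 1 = 5 + 1 = 6
dist(I3) = dist(I2) + 5 = 6 + 5 = 11
dist(I4) = dist(I1) + 3 = 5 + 3 = 8
dist(I5) = dist(I0) + 1 = 3 + 1 = 4
Critical path = max dist = 11

11


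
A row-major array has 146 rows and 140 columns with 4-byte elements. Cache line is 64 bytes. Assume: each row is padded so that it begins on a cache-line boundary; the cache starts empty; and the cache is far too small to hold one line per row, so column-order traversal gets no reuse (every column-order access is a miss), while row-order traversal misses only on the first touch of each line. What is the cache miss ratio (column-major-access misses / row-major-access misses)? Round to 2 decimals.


Each row occupies 140 * 4 = 560 bytes and starts on a line boundary, so it spans ceil(560 / 64) = 9 cache lines.
Row-major traversal misses (one per line touched): 146 * ceil(140 * 4 / 64) = 1314
Column-major traversal misses (no reuse, every access misses): 146 * 140 = 20440
Ratio = 20440 / 1314 = 15.56

15.56


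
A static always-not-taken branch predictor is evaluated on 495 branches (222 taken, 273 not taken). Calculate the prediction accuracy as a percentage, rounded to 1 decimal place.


Predictor: always-not-taken
Correct predictions = 273
Accuracy = 273 / 495 * 100 = 55.2%

55.2


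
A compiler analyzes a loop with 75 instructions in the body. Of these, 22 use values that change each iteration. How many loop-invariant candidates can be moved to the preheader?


Invariant candidates = total - loop-dependent
= 75 - 22 = 53

53


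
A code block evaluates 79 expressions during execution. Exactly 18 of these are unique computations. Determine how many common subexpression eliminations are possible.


CSE count = total expressions - unique expressions
= 79 - 18 = 61

61


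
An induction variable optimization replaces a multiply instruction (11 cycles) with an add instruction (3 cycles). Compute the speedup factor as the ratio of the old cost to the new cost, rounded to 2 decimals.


Ratio = mult_cost / add_cost = 11 / 3 = 3.67

3.67


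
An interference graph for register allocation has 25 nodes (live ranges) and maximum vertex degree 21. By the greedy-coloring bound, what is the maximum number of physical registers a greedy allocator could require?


Greedy coloring never needs more than (max_degree + 1) colors: when coloring a vertex, at most max_degree neighbors are already colored.
Upper bound = 21 + 1 = 22

22


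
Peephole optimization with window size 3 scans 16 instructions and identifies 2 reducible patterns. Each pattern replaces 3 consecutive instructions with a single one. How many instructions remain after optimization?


Each match removes 2 instructions.
Total removed = 2 * 2 = 4
Remaining = 16 - 4 = 12

12


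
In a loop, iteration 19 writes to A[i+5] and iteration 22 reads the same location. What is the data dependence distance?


Distance = read iteration - write iteration
= 22 - 19 = 3

3


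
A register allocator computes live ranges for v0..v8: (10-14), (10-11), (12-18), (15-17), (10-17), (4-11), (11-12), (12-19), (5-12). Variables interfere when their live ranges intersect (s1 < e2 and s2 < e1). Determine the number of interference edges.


Check all pairs for overlapping intervals.
Two intervals (s1,e1) and (s2,e2) overlap if s1 < e2 and s2 < e1.
v0 (10-14) vs v1..v8: overlaps v1, v2, v4, v5, v6, v7, v8 -> 7
v1 (10-11) vs v2..v8: overlaps v4, v5, v8 -> 3
v2 (12-18) vs v3..v8: overlaps v3, v4, v7 -> 3
v3 (15-17) vs v4..v8: overlaps v4, v7 -> 2
v4 (10-17) vs v5..v8: overlaps v5, v6, v7, v8 -> 4
v5 (4-11) vs v6..v8: overlaps v8 -> 1
v6 (11-12) vs v7..v8: overlaps v8 -> 1
v7 (12-19) vs v8: overlaps none -> 0
Total overlapping pairs = 7 + 3 + 3 + 2 + 4 + 1 + 1 + 0 = 21

21


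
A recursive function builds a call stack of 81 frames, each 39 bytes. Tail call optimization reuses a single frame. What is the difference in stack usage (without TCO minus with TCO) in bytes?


Without TCO: 81 * 39 = 3159 bytes
With TCO: reuse 1 frame = 39 bytes
Savings = 3159 - 39 = 3120

3120


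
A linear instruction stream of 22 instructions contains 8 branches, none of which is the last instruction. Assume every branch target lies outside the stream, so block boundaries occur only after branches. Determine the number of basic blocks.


With no in-sequence branch targets, the leaders are the first instruction plus the instruction after each branch.
Number of basic blocks = branches + 1
= 8 + 1 = 9

9


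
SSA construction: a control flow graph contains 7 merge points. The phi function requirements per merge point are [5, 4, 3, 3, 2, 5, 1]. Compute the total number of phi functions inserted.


Total phi functions = sum of phi functions at each join node
= 5 + 4 + 3 + 3 + 2 + 5 + 1 = 23

23


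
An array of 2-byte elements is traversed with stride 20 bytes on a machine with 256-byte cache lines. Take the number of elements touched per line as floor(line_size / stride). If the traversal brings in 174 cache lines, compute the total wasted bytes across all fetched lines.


Elements per line = floor(256 / 20) = 12
Bytes used per line = 12 * 2 = 24
Wasted per line = 256 - 24 = 232
Total wasted = 232 * 174 = 40368

40368
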